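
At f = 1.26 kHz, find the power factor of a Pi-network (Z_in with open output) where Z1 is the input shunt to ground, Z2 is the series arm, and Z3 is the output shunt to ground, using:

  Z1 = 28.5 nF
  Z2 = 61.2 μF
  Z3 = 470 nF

Step 1 — Angular frequency: ω = 2π·f = 2π·1260 = 7917 rad/s.
Step 2 — Component impedances:
  Z1: Z = 1/(jωC) = -j/(ω·C) = 0 - j4432 Ω
  Z2: Z = 1/(jωC) = -j/(ω·C) = 0 - j2.064 Ω
  Z3: Z = 1/(jωC) = -j/(ω·C) = 0 - j268.8 Ω
Step 3 — With open output, the series arm Z2 and the output shunt Z3 appear in series to ground: Z2 + Z3 = 0 - j270.8 Ω.
Step 4 — Parallel with input shunt Z1: Z_in = Z1 || (Z2 + Z3) = 0 - j255.2 Ω = 255.2∠-90.0° Ω.
Step 5 — Power factor: PF = cos(φ) = Re(Z)/|Z| = 0/255.2 = 0.
Step 6 — Type: Im(Z) = -255.2 ⇒ leading (phase φ = -90.0°).

PF = 0 (leading, φ = -90.0°)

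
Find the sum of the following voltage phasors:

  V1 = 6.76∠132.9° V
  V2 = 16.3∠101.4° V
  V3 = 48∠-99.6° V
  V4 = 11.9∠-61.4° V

Step 1 — Convert each phasor to rectangular form:
  V1 = 6.76·(cos(132.9°) + j·sin(132.9°)) = -4.602 + j4.952 V
  V2 = 16.3·(cos(101.4°) + j·sin(101.4°)) = -3.222 + j15.98 V
  V3 = 48·(cos(-99.6°) + j·sin(-99.6°)) = -8.005 - j47.33 V
  V4 = 11.9·(cos(-61.4°) + j·sin(-61.4°)) = 5.696 - j10.45 V
Step 2 — Sum components: V_total = -10.13 - j36.85 V.
Step 3 — Convert to polar: |V_total| = 38.21 V, ∠V_total = -105.4°.

V_total = 38.21∠-105.4° V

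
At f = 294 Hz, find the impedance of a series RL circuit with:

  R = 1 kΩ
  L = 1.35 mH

Step 1 — Angular frequency: ω = 2π·f = 2π·294 = 1847 rad/s.
Step 2 — Component impedances:
  R: Z = R = 1000 Ω
  L: Z = jωL = j·1847·0.00135 = 0 + j2.494 Ω
Step 3 — Series combination: Z_total = R + L = 1000 + j2.494 Ω = 1000∠0.1° Ω.

Z = 1000 + j2.494 Ω = 1000∠0.1° Ω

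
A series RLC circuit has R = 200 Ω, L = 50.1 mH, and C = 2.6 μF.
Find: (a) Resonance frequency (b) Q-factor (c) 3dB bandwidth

Step 1 — Resonance condition Im(Z)=0 gives ω₀ = 1/√(LC).
Step 2 — ω₀ = 1/√(0.0501·2.6e-06) = 2771 rad/s.
Step 3 — f₀ = ω₀/(2π) = 441 Hz.
Step 4 — Series Q: Q = ω₀L/R = 2771·0.0501/200 = 0.6941.
Step 5 — 3dB bandwidth: Δω = ω₀/Q = 3992 rad/s; BW = Δω/(2π) = 635.3 Hz.

(a) f₀ = 441 Hz  (b) Q = 0.6941  (c) BW = 635.3 Hz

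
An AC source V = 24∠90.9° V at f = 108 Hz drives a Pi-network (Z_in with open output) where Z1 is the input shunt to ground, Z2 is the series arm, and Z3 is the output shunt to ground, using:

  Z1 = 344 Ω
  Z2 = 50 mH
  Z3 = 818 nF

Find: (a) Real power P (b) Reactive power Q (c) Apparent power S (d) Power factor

Step 1 — Angular frequency: ω = 2π·f = 2π·108 = 678.6 rad/s.
Step 2 — Component impedances:
  Z1: Z = R = 344 Ω
  Z2: Z = jωL = j·678.6·0.05 = 0 + j33.93 Ω
  Z3: Z = 1/(jωC) = -j/(ω·C) = 0 - j1802 Ω
Step 3 — With open output, the series arm Z2 and the output shunt Z3 appear in series to ground: Z2 + Z3 = 0 - j1768 Ω.
Step 4 — Parallel with input shunt Z1: Z_in = Z1 || (Z2 + Z3) = 331.4 - j64.5 Ω = 337.7∠-11.0° Ω.
Step 5 — Source phasor: V = 24∠90.9° V = -0.377 + j24 V.
Step 6 — Current: I = V / Z = -0.01467 + j0.06955 A = 0.07108∠101.9° A.
Step 7 — Complex power: S = V·I* = 1.674 - j0.3259 VA.
Step 8 — Real power: P = Re(S) = 1.674 W.
Step 9 — Reactive power: Q = Im(S) = -0.3259 VAR.
Step 10 — Apparent power: |S| = 1.706 VA.
Step 11 — Power factor: PF = P/|S| = 0.9816 (leading).

(a) P = 1.674 W  (b) Q = -0.3259 VAR  (c) S = 1.706 VA  (d) PF = 0.9816 (leading)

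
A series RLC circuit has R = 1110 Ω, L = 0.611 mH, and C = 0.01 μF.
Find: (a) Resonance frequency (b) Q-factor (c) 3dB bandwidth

Step 1 — Resonance: ω₀ = 1/√(LC) = 1/√(0.000611·1e-08) = 4.046e+05 rad/s.
Step 2 — f₀ = ω₀/(2π) = 6.439e+04 Hz.
Step 3 — Series Q: Q = ω₀L/R = 4.046e+05·0.000611/1110 = 0.2227.
Step 4 — Bandwidth: Δω = ω₀/Q = 1.817e+06 rad/s; BW = Δω/(2π) = 2.891e+05 Hz.

(a) f₀ = 6.439e+04 Hz  (b) Q = 0.2227  (c) BW = 2.891e+05 Hz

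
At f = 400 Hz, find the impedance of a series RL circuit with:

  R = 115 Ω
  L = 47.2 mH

Step 1 — Angular frequency: ω = 2π·f = 2π·400 = 2513 rad/s.
Step 2 — Component impedances:
  R: Z = R = 115 Ω
  L: Z = jωL = j·2513·0.0472 = 0 + j118.6 Ω
Step 3 — Series combination: Z_total = R + L = 115 + j118.6 Ω = 165.2∠45.9° Ω.

Z = 115 + j118.6 Ω = 165.2∠45.9° Ω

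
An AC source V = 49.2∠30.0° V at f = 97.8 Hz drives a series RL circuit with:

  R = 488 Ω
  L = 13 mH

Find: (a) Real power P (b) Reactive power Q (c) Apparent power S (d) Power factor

Step 1 — Angular frequency: ω = 2π·f = 2π·97.8 = 614.5 rad/s.
Step 2 — Component impedances:
  R: Z = R = 488 Ω
  L: Z = jωL = j·614.5·0.013 = 0 + j7.988 Ω
Step 3 — Series combination: Z_total = R + L = 488 + j7.988 Ω = 488.1∠0.9° Ω.
Step 4 — Source phasor: V = 49.2∠30.0° V = 42.61 + j24.6 V.
Step 5 — Current: I = V / Z = 0.08811 + j0.04897 A = 0.1008∠29.1° A.
Step 6 — Complex power: S = V·I* = 4.959 + j0.08118 VA.
Step 7 — Real power: P = Re(S) = 4.959 W.
Step 8 — Reactive power: Q = Im(S) = 0.08118 VAR.
Step 9 — Apparent power: |S| = 4.96 VA.
Step 10 — Power factor: PF = P/|S| = 0.9999 (lagging).

(a) P = 4.959 W  (b) Q = 0.08118 VAR  (c) S = 4.96 VA  (d) PF = 0.9999 (lagging)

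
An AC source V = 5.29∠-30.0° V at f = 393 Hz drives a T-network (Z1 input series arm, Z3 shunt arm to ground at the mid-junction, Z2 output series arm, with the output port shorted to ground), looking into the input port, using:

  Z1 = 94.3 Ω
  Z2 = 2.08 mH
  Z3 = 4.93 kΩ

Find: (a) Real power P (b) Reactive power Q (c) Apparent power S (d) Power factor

Step 1 — Angular frequency: ω = 2π·f = 2π·393 = 2469 rad/s.
Step 2 — Component impedances:
  Z1: Z = R = 94.3 Ω
  Z2: Z = jωL = j·2469·0.00208 = 0 + j5.136 Ω
  Z3: Z = R = 4930 Ω
Step 3 — With the output port shorted to ground, the output series arm Z2 runs from the junction to ground; the shunt arm Z3 also runs from the junction to ground. They appear in parallel: Z3 || Z2 = 0.005351 + j5.136 Ω.
Step 4 — Series with input arm Z1: Z_in = Z1 + (Z3 || Z2) = 94.31 + j5.136 Ω = 94.45∠3.1° Ω.
Step 5 — Source phasor: V = 5.29∠-30.0° V = 4.581 - j2.645 V.
Step 6 — Current: I = V / Z = 0.04691 - j0.0306 A = 0.05601∠-33.1° A.
Step 7 — Complex power: S = V·I* = 0.2959 + j0.01611 VA.
Step 8 — Real power: P = Re(S) = 0.2959 W.
Step 9 — Reactive power: Q = Im(S) = 0.01611 VAR.
Step 10 — Apparent power: |S| = 0.2963 VA.
Step 11 — Power factor: PF = P/|S| = 0.9985 (lagging).

(a) P = 0.2959 W  (b) Q = 0.01611 VAR  (c) S = 0.2963 VA  (d) PF = 0.9985 (lagging)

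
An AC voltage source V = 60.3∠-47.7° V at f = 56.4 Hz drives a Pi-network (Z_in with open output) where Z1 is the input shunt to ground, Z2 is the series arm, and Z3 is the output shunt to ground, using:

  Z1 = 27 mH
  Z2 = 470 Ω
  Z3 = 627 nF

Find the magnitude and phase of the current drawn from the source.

Step 1 — Angular frequency: ω = 2π·f = 2π·56.4 = 354.4 rad/s.
Step 2 — Component impedances:
  Z1: Z = jωL = j·354.4·0.027 = 0 + j9.568 Ω
  Z2: Z = R = 470 Ω
  Z3: Z = 1/(jωC) = -j/(ω·C) = 0 - j4501 Ω
Step 3 — With open output, the series arm Z2 and the output shunt Z3 appear in series to ground: Z2 + Z3 = 470 - j4501 Ω.
Step 4 — Parallel with input shunt Z1: Z_in = Z1 || (Z2 + Z3) = 0.00211 + j9.588 Ω = 9.588∠90.0° Ω.
Step 5 — Source phasor: V = 60.3∠-47.7° V = 40.58 - j44.6 V.
Step 6 — Ohm's law: I = V / Z_total = (40.58 - j44.6) / (0.00211 + j9.588) = -4.651 - j4.234 A.
Step 7 — Convert to polar: |I| = 6.289 A, ∠I = -137.7°.

I = 6.289∠-137.7° A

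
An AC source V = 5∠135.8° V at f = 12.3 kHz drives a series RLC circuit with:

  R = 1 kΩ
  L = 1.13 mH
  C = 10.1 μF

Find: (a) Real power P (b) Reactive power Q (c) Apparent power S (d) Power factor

Step 1 — Angular frequency: ω = 2π·f = 2π·1.23e+04 = 7.728e+04 rad/s.
Step 2 — Component impedances:
  R: Z = R = 1000 Ω
  L: Z = jωL = j·7.728e+04·0.00113 = 0 + j87.33 Ω
  C: Z = 1/(jωC) = -j/(ω·C) = 0 - j1.281 Ω
Step 3 — Series combination: Z_total = R + L + C = 1000 + j86.05 Ω = 1004∠4.9° Ω.
Step 4 — Source phasor: V = 5∠135.8° V = -3.585 + j3.486 V.
Step 5 — Current: I = V / Z = -0.00326 + j0.003766 A = 0.004982∠130.9° A.
Step 6 — Complex power: S = V·I* = 0.02482 + j0.002135 VA.
Step 7 — Real power: P = Re(S) = 0.02482 W.
Step 8 — Reactive power: Q = Im(S) = 0.002135 VAR.
Step 9 — Apparent power: |S| = 0.02491 VA.
Step 10 — Power factor: PF = P/|S| = 0.9963 (lagging).

(a) P = 0.02482 W  (b) Q = 0.002135 VAR  (c) S = 0.02491 VA  (d) PF = 0.9963 (lagging)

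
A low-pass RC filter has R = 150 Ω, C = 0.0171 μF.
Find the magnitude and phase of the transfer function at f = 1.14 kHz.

Step 1 — Angular frequency: ω = 2π·1140 = 7163 rad/s.
Step 2 — Transfer function: H(jω) = 1/(1 + jωRC).
Step 3 — Denominator: 1 + jωRC = 1 + j·7163·150·1.71e-08 = 1 + j0.01837.
Step 4 — H = 0.9997 - j0.01837.
Step 5 — Magnitude: |H| = 0.9998 (-0.0 dB); phase: φ = -1.1°.

|H| = 0.9998 (-0.0 dB), φ = -1.1°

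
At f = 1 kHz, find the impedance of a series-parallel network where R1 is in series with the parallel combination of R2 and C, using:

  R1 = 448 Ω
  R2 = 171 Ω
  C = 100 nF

Step 1 — Angular frequency: ω = 2π·f = 2π·1000 = 6283 rad/s.
Step 2 — Component impedances:
  R1: Z = R = 448 Ω
  R2: Z = R = 171 Ω
  C: Z = 1/(jωC) = -j/(ω·C) = 0 - j1592 Ω
Step 3 — Parallel branch: R2 || C = 1/(1/R2 + 1/C) = 169 - j18.16 Ω.
Step 4 — Series with R1: Z_total = R1 + (R2 || C) = 617 - j18.16 Ω = 617.3∠-1.7° Ω.

Z = 617 - j18.16 Ω = 617.3∠-1.7° Ω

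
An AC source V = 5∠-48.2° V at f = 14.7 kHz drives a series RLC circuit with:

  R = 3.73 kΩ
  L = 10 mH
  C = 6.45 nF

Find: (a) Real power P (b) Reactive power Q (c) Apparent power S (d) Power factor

Step 1 — Angular frequency: ω = 2π·f = 2π·1.47e+04 = 9.236e+04 rad/s.
Step 2 — Component impedances:
  R: Z = R = 3730 Ω
  L: Z = jωL = j·9.236e+04·0.01 = 0 + j923.6 Ω
  C: Z = 1/(jωC) = -j/(ω·C) = 0 - j1679 Ω
Step 3 — Series combination: Z_total = R + L + C = 3730 - j755 Ω = 3806∠-11.4° Ω.
Step 4 — Source phasor: V = 5∠-48.2° V = 3.333 - j3.727 V.
Step 5 — Current: I = V / Z = 0.001053 - j0.0007862 A = 0.001314∠-36.8° A.
Step 6 — Complex power: S = V·I* = 0.006439 - j0.001303 VA.
Step 7 — Real power: P = Re(S) = 0.006439 W.
Step 8 — Reactive power: Q = Im(S) = -0.001303 VAR.
Step 9 — Apparent power: |S| = 0.006569 VA.
Step 10 — Power factor: PF = P/|S| = 0.9801 (leading).

(a) P = 0.006439 W  (b) Q = -0.001303 VAR  (c) S = 0.006569 VA  (d) PF = 0.9801 (leading)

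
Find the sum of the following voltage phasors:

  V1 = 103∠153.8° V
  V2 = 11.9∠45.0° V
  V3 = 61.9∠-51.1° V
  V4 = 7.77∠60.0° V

Step 1 — Convert each phasor to rectangular form:
  V1 = 103·(cos(153.8°) + j·sin(153.8°)) = -92.42 + j45.48 V
  V2 = 11.9·(cos(45.0°) + j·sin(45.0°)) = 8.415 + j8.415 V
  V3 = 61.9·(cos(-51.1°) + j·sin(-51.1°)) = 38.87 - j48.17 V
  V4 = 7.77·(cos(60.0°) + j·sin(60.0°)) = 3.885 + j6.729 V
Step 2 — Sum components: V_total = -41.25 + j12.45 V.
Step 3 — Convert to polar: |V_total| = 43.08 V, ∠V_total = 163.2°.

V_total = 43.08∠163.2° V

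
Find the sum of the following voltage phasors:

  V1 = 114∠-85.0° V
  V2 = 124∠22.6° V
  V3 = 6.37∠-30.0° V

Step 1 — Convert each phasor to rectangular form:
  V1 = 114·(cos(-85.0°) + j·sin(-85.0°)) = 9.936 - j113.6 V
  V2 = 124·(cos(22.6°) + j·sin(22.6°)) = 114.5 + j47.65 V
  V3 = 6.37·(cos(-30.0°) + j·sin(-30.0°)) = 5.517 - j3.185 V
Step 2 — Sum components: V_total = 129.9 - j69.1 V.
Step 3 — Convert to polar: |V_total| = 147.2 V, ∠V_total = -28.0°.

V_total = 147.2∠-28.0° V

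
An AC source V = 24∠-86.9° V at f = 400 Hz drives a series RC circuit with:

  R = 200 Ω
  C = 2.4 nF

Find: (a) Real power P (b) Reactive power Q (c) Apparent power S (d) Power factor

Step 1 — Angular frequency: ω = 2π·f = 2π·400 = 2513 rad/s.
Step 2 — Component impedances:
  R: Z = R = 200 Ω
  C: Z = 1/(jωC) = -j/(ω·C) = 0 - j1.658e+05 Ω
Step 3 — Series combination: Z_total = R + C = 200 - j1.658e+05 Ω = 1.658e+05∠-89.9° Ω.
Step 4 — Source phasor: V = 24∠-86.9° V = 1.298 - j23.96 V.
Step 5 — Current: I = V / Z = 0.0001446 + j7.654e-06 A = 0.0001448∠3.0° A.
Step 6 — Complex power: S = V·I* = 4.191e-06 - j0.003474 VA.
Step 7 — Real power: P = Re(S) = 4.191e-06 W.
Step 8 — Reactive power: Q = Im(S) = -0.003474 VAR.
Step 9 — Apparent power: |S| = 0.003474 VA.
Step 10 — Power factor: PF = P/|S| = 0.001206 (leading).

(a) P = 4.191e-06 W  (b) Q = -0.003474 VAR  (c) S = 0.003474 VA  (d) PF = 0.001206 (leading)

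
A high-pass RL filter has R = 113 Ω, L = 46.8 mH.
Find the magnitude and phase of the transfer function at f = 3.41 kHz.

Step 1 — Angular frequency: ω = 2π·3410 = 2.143e+04 rad/s.
Step 2 — Transfer function: H(jω) = jωL/(R + jωL).
Step 3 — Numerator jωL = j·1003; denominator R + jωL = 113 + j1003.
Step 4 — H = 0.9875 + j0.1113.
Step 5 — Magnitude: |H| = 0.9937 (-0.1 dB); phase: φ = 6.4°.

|H| = 0.9937 (-0.1 dB), φ = 6.4°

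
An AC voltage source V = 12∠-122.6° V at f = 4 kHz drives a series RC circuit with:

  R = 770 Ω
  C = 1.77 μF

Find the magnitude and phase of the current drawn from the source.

Step 1 — Angular frequency: ω = 2π·f = 2π·4000 = 2.513e+04 rad/s.
Step 2 — Component impedances:
  R: Z = R = 770 Ω
  C: Z = 1/(jωC) = -j/(ω·C) = 0 - j22.48 Ω
Step 3 — Series combination: Z_total = R + C = 770 - j22.48 Ω = 770.3∠-1.7° Ω.
Step 4 — Source phasor: V = 12∠-122.6° V = -6.465 - j10.11 V.
Step 5 — Ohm's law: I = V / Z_total = (-6.465 - j10.11) / (770 - j22.48) = -0.008006 - j0.01336 A.
Step 6 — Convert to polar: |I| = 0.01558 A, ∠I = -120.9°.

I = 0.01558∠-120.9° A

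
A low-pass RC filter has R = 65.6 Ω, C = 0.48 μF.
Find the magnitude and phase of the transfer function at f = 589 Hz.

Step 1 — Angular frequency: ω = 2π·589 = 3701 rad/s.
Step 2 — Transfer function: H(jω) = 1/(1 + jωRC).
Step 3 — Denominator: 1 + jωRC = 1 + j·3701·65.6·4.8e-07 = 1 + j0.1165.
Step 4 — H = 0.9866 - j0.115.
Step 5 — Magnitude: |H| = 0.9933 (-0.1 dB); phase: φ = -6.6°.

|H| = 0.9933 (-0.1 dB), φ = -6.6°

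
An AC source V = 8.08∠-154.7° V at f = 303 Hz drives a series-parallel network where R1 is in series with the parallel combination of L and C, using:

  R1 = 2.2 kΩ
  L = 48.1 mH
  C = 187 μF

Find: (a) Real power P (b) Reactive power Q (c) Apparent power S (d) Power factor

Step 1 — Angular frequency: ω = 2π·f = 2π·303 = 1904 rad/s.
Step 2 — Component impedances:
  R1: Z = R = 2200 Ω
  L: Z = jωL = j·1904·0.0481 = 0 + j91.57 Ω
  C: Z = 1/(jωC) = -j/(ω·C) = 0 - j2.809 Ω
Step 3 — Parallel branch: L || C = 1/(1/L + 1/C) = 0 - j2.898 Ω.
Step 4 — Series with R1: Z_total = R1 + (L || C) = 2200 - j2.898 Ω = 2200∠-0.1° Ω.
Step 5 — Source phasor: V = 8.08∠-154.7° V = -7.305 - j3.453 V.
Step 6 — Current: I = V / Z = -0.003318 - j0.001574 A = 0.003673∠-154.6° A.
Step 7 — Complex power: S = V·I* = 0.02968 - j3.909e-05 VA.
Step 8 — Real power: P = Re(S) = 0.02968 W.
Step 9 — Reactive power: Q = Im(S) = -3.909e-05 VAR.
Step 10 — Apparent power: |S| = 0.02968 VA.
Step 11 — Power factor: PF = P/|S| = 1 (leading).

(a) P = 0.02968 W  (b) Q = -3.909e-05 VAR  (c) S = 0.02968 VA  (d) PF = 1 (leading)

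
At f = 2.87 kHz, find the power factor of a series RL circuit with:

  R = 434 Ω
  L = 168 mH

Step 1 — Angular frequency: ω = 2π·f = 2π·2870 = 1.803e+04 rad/s.
Step 2 — Component impedances:
  R: Z = R = 434 Ω
  L: Z = jωL = j·1.803e+04·0.168 = 0 + j3030 Ω
Step 3 — Series combination: Z_total = R + L = 434 + j3030 Ω = 3060∠81.8° Ω.
Step 4 — Power factor: PF = cos(φ) = Re(Z)/|Z| = 434/3060 = 0.1418.
Step 5 — Type: Im(Z) = 3030 ⇒ lagging (phase φ = 81.8°).

PF = 0.1418 (lagging, φ = 81.8°)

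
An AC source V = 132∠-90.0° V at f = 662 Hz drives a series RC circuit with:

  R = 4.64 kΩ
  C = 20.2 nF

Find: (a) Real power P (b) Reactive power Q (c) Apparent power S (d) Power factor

Step 1 — Angular frequency: ω = 2π·f = 2π·662 = 4159 rad/s.
Step 2 — Component impedances:
  R: Z = R = 4640 Ω
  C: Z = 1/(jωC) = -j/(ω·C) = 0 - j1.19e+04 Ω
Step 3 — Series combination: Z_total = R + C = 4640 - j1.19e+04 Ω = 1.277e+04∠-68.7° Ω.
Step 4 — Source phasor: V = 132∠-90.0° V = 0 - j132 V.
Step 5 — Current: I = V / Z = 0.009628 - j0.003753 A = 0.01033∠-21.3° A.
Step 6 — Complex power: S = V·I* = 0.4954 - j1.271 VA.
Step 7 — Real power: P = Re(S) = 0.4954 W.
Step 8 — Reactive power: Q = Im(S) = -1.271 VAR.
Step 9 — Apparent power: |S| = 1.364 VA.
Step 10 — Power factor: PF = P/|S| = 0.3632 (leading).

(a) P = 0.4954 W  (b) Q = -1.271 VAR  (c) S = 1.364 VA  (d) PF = 0.3632 (leading)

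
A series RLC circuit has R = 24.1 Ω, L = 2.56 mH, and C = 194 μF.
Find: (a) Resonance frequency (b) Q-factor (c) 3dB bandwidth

Step 1 — Resonance condition Im(Z)=0 gives ω₀ = 1/√(LC).
Step 2 — ω₀ = 1/√(0.00256·0.000194) = 1419 rad/s.
Step 3 — f₀ = ω₀/(2π) = 225.8 Hz.
Step 4 — Series Q: Q = ω₀L/R = 1419·0.00256/24.1 = 0.1507.
Step 5 — 3dB bandwidth: Δω = ω₀/Q = 9414 rad/s; BW = Δω/(2π) = 1498 Hz.

(a) f₀ = 225.8 Hz  (b) Q = 0.1507  (c) BW = 1498 Hz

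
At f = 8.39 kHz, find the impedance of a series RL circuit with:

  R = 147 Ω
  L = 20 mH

Step 1 — Angular frequency: ω = 2π·f = 2π·8390 = 5.272e+04 rad/s.
Step 2 — Component impedances:
  R: Z = R = 147 Ω
  L: Z = jωL = j·5.272e+04·0.02 = 0 + j1054 Ω
Step 3 — Series combination: Z_total = R + L = 147 + j1054 Ω = 1065∠82.1° Ω.

Z = 147 + j1054 Ω = 1065∠82.1° Ω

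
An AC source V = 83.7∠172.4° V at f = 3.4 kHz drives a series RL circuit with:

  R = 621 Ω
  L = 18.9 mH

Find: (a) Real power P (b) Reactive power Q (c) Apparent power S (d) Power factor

Step 1 — Angular frequency: ω = 2π·f = 2π·3400 = 2.136e+04 rad/s.
Step 2 — Component impedances:
  R: Z = R = 621 Ω
  L: Z = jωL = j·2.136e+04·0.0189 = 0 + j403.8 Ω
Step 3 — Series combination: Z_total = R + L = 621 + j403.8 Ω = 740.7∠33.0° Ω.
Step 4 — Source phasor: V = 83.7∠172.4° V = -82.96 + j11.07 V.
Step 5 — Current: I = V / Z = -0.08576 + j0.07358 A = 0.113∠139.4° A.
Step 6 — Complex power: S = V·I* = 7.929 + j5.155 VA.
Step 7 — Real power: P = Re(S) = 7.929 W.
Step 8 — Reactive power: Q = Im(S) = 5.155 VAR.
Step 9 — Apparent power: |S| = 9.458 VA.
Step 10 — Power factor: PF = P/|S| = 0.8384 (lagging).

(a) P = 7.929 W  (b) Q = 5.155 VAR  (c) S = 9.458 VA  (d) PF = 0.8384 (lagging)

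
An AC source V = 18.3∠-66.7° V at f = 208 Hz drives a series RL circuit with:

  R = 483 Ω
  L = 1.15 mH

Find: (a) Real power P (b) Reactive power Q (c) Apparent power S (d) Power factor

Step 1 — Angular frequency: ω = 2π·f = 2π·208 = 1307 rad/s.
Step 2 — Component impedances:
  R: Z = R = 483 Ω
  L: Z = jωL = j·1307·0.00115 = 0 + j1.503 Ω
Step 3 — Series combination: Z_total = R + L = 483 + j1.503 Ω = 483∠0.2° Ω.
Step 4 — Source phasor: V = 18.3∠-66.7° V = 7.238 - j16.81 V.
Step 5 — Current: I = V / Z = 0.01488 - j0.03484 A = 0.03789∠-66.9° A.
Step 6 — Complex power: S = V·I* = 0.6933 + j0.002157 VA.
Step 7 — Real power: P = Re(S) = 0.6933 W.
Step 8 — Reactive power: Q = Im(S) = 0.002157 VAR.
Step 9 — Apparent power: |S| = 0.6934 VA.
Step 10 — Power factor: PF = P/|S| = 1 (lagging).

(a) P = 0.6933 W  (b) Q = 0.002157 VAR  (c) S = 0.6934 VA  (d) PF = 1 (lagging)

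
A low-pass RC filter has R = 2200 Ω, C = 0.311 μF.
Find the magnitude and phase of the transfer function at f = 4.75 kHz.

Step 1 — Angular frequency: ω = 2π·4750 = 2.985e+04 rad/s.
Step 2 — Transfer function: H(jω) = 1/(1 + jωRC).
Step 3 — Denominator: 1 + jωRC = 1 + j·2.985e+04·2200·3.11e-07 = 1 + j20.42.
Step 4 — H = 0.002392 - j0.04885.
Step 5 — Magnitude: |H| = 0.04891 (-26.2 dB); phase: φ = -87.2°.

|H| = 0.04891 (-26.2 dB), φ = -87.2°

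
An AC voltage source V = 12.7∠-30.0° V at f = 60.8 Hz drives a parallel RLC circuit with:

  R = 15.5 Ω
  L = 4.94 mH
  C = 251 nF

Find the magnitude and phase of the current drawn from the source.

Step 1 — Angular frequency: ω = 2π·f = 2π·60.8 = 382 rad/s.
Step 2 — Component impedances:
  R: Z = R = 15.5 Ω
  L: Z = jωL = j·382·0.00494 = 0 + j1.887 Ω
  C: Z = 1/(jωC) = -j/(ω·C) = 0 - j1.043e+04 Ω
Step 3 — Parallel combination: 1/Z_total = 1/R + 1/L + 1/C; Z_total = 0.2265 + j1.86 Ω = 1.874∠83.1° Ω.
Step 4 — Source phasor: V = 12.7∠-30.0° V = 11 - j6.35 V.
Step 5 — Ohm's law: I = V / Z_total = (11 - j6.35) / (0.2265 + j1.86) = -2.655 - j6.237 A.
Step 6 — Convert to polar: |I| = 6.778 A, ∠I = -113.1°.

I = 6.778∠-113.1° A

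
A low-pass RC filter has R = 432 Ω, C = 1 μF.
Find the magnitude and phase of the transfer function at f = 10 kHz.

Step 1 — Angular frequency: ω = 2π·1e+04 = 6.283e+04 rad/s.
Step 2 — Transfer function: H(jω) = 1/(1 + jωRC).
Step 3 — Denominator: 1 + jωRC = 1 + j·6.283e+04·432·1e-06 = 1 + j27.14.
Step 4 — H = 0.001355 - j0.03679.
Step 5 — Magnitude: |H| = 0.03682 (-28.7 dB); phase: φ = -87.9°.

|H| = 0.03682 (-28.7 dB), φ = -87.9°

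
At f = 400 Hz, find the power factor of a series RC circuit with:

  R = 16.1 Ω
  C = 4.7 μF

Step 1 — Angular frequency: ω = 2π·f = 2π·400 = 2513 rad/s.
Step 2 — Component impedances:
  R: Z = R = 16.1 Ω
  C: Z = 1/(jωC) = -j/(ω·C) = 0 - j84.66 Ω
Step 3 — Series combination: Z_total = R + C = 16.1 - j84.66 Ω = 86.17∠-79.2° Ω.
Step 4 — Power factor: PF = cos(φ) = Re(Z)/|Z| = 16.1/86.17 = 0.1868.
Step 5 — Type: Im(Z) = -84.66 ⇒ leading (phase φ = -79.2°).

PF = 0.1868 (leading, φ = -79.2°)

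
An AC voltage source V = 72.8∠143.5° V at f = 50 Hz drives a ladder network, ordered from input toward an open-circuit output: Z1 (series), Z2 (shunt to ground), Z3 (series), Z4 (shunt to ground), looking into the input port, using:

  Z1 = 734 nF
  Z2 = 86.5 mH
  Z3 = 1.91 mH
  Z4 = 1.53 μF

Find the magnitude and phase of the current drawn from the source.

Step 1 — Angular frequency: ω = 2π·f = 2π·50 = 314.2 rad/s.
Step 2 — Component impedances:
  Z1: Z = 1/(jωC) = -j/(ω·C) = 0 - j4337 Ω
  Z2: Z = jωL = j·314.2·0.0865 = 0 + j27.17 Ω
  Z3: Z = jωL = j·314.2·0.00191 = 0 + j0.6 Ω
  Z4: Z = 1/(jωC) = -j/(ω·C) = 0 - j2080 Ω
Step 3 — Ladder network (open output): work backward from the far end, alternating series and parallel combinations. Z_in = 0 - j4309 Ω = 4309∠-90.0° Ω.
Step 4 — Source phasor: V = 72.8∠143.5° V = -58.52 + j43.3 V.
Step 5 — Ohm's law: I = V / Z_total = (-58.52 + j43.3) / (0 - j4309) = -0.01005 - j0.01358 A.
Step 6 — Convert to polar: |I| = 0.01689 A, ∠I = -126.5°.

I = 0.01689∠-126.5° A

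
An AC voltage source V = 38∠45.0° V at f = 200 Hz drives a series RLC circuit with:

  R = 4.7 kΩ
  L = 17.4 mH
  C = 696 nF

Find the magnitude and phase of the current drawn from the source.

Step 1 — Angular frequency: ω = 2π·f = 2π·200 = 1257 rad/s.
Step 2 — Component impedances:
  R: Z = R = 4700 Ω
  L: Z = jωL = j·1257·0.0174 = 0 + j21.87 Ω
  C: Z = 1/(jωC) = -j/(ω·C) = 0 - j1143 Ω
Step 3 — Series combination: Z_total = R + L + C = 4700 - j1121 Ω = 4832∠-13.4° Ω.
Step 4 — Source phasor: V = 38∠45.0° V = 26.87 + j26.87 V.
Step 5 — Ohm's law: I = V / Z_total = (26.87 + j26.87) / (4700 - j1121) = 0.004118 + j0.0067 A.
Step 6 — Convert to polar: |I| = 0.007864 A, ∠I = 58.4°.

I = 0.007864∠58.4° A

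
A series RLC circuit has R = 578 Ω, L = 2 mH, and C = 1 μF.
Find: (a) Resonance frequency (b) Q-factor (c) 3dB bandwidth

Step 1 — Resonance: ω₀ = 1/√(LC) = 1/√(0.002·1e-06) = 2.236e+04 rad/s.
Step 2 — f₀ = ω₀/(2π) = 3559 Hz.
Step 3 — Series Q: Q = ω₀L/R = 2.236e+04·0.002/578 = 0.07737.
Step 4 — Bandwidth: Δω = ω₀/Q = 2.89e+05 rad/s; BW = Δω/(2π) = 4.6e+04 Hz.

(a) f₀ = 3559 Hz  (b) Q = 0.07737  (c) BW = 4.6e+04 Hz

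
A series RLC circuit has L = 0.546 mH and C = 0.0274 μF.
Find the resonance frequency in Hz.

Step 1 — Resonance condition Im(Z)=0 gives ω₀ = 1/√(LC).
Step 2 — ω₀ = 1/√(0.000546·2.74e-08) = 2.585e+05 rad/s.
Step 3 — f₀ = ω₀/(2π) = 4.115e+04 Hz.

f₀ = 4.115e+04 Hz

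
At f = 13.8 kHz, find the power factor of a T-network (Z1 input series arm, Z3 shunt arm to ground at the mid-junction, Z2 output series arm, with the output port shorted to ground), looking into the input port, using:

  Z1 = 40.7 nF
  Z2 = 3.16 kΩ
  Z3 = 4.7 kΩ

Step 1 — Angular frequency: ω = 2π·f = 2π·1.38e+04 = 8.671e+04 rad/s.
Step 2 — Component impedances:
  Z1: Z = 1/(jωC) = -j/(ω·C) = 0 - j283.4 Ω
  Z2: Z = R = 3160 Ω
  Z3: Z = R = 4700 Ω
Step 3 — With the output port shorted to ground, the output series arm Z2 runs from the junction to ground; the shunt arm Z3 also runs from the junction to ground. They appear in parallel: Z3 || Z2 = 1890 Ω.
Step 4 — Series with input arm Z1: Z_in = Z1 + (Z3 || Z2) = 1890 - j283.4 Ω = 1911∠-8.5° Ω.
Step 5 — Power factor: PF = cos(φ) = Re(Z)/|Z| = 1889.57/1910.7 = 0.9889.
Step 6 — Type: Im(Z) = -283.4 ⇒ leading (phase φ = -8.5°).

PF = 0.9889 (leading, φ = -8.5°)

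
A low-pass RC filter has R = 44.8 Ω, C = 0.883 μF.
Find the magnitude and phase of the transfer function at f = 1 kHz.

Step 1 — Angular frequency: ω = 2π·1000 = 6283 rad/s.
Step 2 — Transfer function: H(jω) = 1/(1 + jωRC).
Step 3 — Denominator: 1 + jωRC = 1 + j·6283·44.8·8.83e-07 = 1 + j0.2486.
Step 4 — H = 0.9418 - j0.2341.
Step 5 — Magnitude: |H| = 0.9705 (-0.3 dB); phase: φ = -14.0°.

|H| = 0.9705 (-0.3 dB), φ = -14.0°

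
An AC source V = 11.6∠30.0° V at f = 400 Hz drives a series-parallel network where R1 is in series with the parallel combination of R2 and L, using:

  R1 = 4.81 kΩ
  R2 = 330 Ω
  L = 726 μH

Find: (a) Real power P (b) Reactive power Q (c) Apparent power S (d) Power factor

Step 1 — Angular frequency: ω = 2π·f = 2π·400 = 2513 rad/s.
Step 2 — Component impedances:
  R1: Z = R = 4810 Ω
  R2: Z = R = 330 Ω
  L: Z = jωL = j·2513·0.000726 = 0 + j1.825 Ω
Step 3 — Parallel branch: R2 || L = 1/(1/R2 + 1/L) = 0.01009 + j1.825 Ω.
Step 4 — Series with R1: Z_total = R1 + (R2 || L) = 4810 + j1.825 Ω = 4810∠0.0° Ω.
Step 5 — Source phasor: V = 11.6∠30.0° V = 10.05 + j5.8 V.
Step 6 — Current: I = V / Z = 0.002089 + j0.001205 A = 0.002412∠30.0° A.
Step 7 — Complex power: S = V·I* = 0.02797 + j1.061e-05 VA.
Step 8 — Real power: P = Re(S) = 0.02797 W.
Step 9 — Reactive power: Q = Im(S) = 1.061e-05 VAR.
Step 10 — Apparent power: |S| = 0.02797 VA.
Step 11 — Power factor: PF = P/|S| = 1 (lagging).

(a) P = 0.02797 W  (b) Q = 1.061e-05 VAR  (c) S = 0.02797 VA  (d) PF = 1 (lagging)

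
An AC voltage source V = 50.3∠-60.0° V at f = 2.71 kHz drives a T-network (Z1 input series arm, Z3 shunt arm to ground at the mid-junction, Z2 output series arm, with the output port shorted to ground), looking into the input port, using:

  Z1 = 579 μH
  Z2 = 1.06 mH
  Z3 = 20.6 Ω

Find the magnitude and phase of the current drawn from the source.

Step 1 — Angular frequency: ω = 2π·f = 2π·2710 = 1.703e+04 rad/s.
Step 2 — Component impedances:
  Z1: Z = jωL = j·1.703e+04·0.000579 = 0 + j9.859 Ω
  Z2: Z = jωL = j·1.703e+04·0.00106 = 0 + j18.05 Ω
  Z3: Z = R = 20.6 Ω
Step 3 — With the output port shorted to ground, the output series arm Z2 runs from the junction to ground; the shunt arm Z3 also runs from the junction to ground. They appear in parallel: Z3 || Z2 = 8.946 + j10.21 Ω.
Step 4 — Series with input arm Z1: Z_in = Z1 + (Z3 || Z2) = 8.946 + j20.07 Ω = 21.97∠66.0° Ω.
Step 5 — Source phasor: V = 50.3∠-60.0° V = 25.15 - j43.56 V.
Step 6 — Ohm's law: I = V / Z_total = (25.15 - j43.56) / (8.946 + j20.07) = -1.345 - j1.853 A.
Step 7 — Convert to polar: |I| = 2.289 A, ∠I = -126.0°.

I = 2.289∠-126.0° A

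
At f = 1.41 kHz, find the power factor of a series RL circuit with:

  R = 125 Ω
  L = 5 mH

Step 1 — Angular frequency: ω = 2π·f = 2π·1410 = 8859 rad/s.
Step 2 — Component impedances:
  R: Z = R = 125 Ω
  L: Z = jωL = j·8859·0.005 = 0 + j44.3 Ω
Step 3 — Series combination: Z_total = R + L = 125 + j44.3 Ω = 132.6∠19.5° Ω.
Step 4 — Power factor: PF = cos(φ) = Re(Z)/|Z| = 125/132.617 = 0.9426.
Step 5 — Type: Im(Z) = 44.3 ⇒ lagging (phase φ = 19.5°).

PF = 0.9426 (lagging, φ = 19.5°)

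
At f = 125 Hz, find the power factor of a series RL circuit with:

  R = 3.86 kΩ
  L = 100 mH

Step 1 — Angular frequency: ω = 2π·f = 2π·125 = 785.4 rad/s.
Step 2 — Component impedances:
  R: Z = R = 3860 Ω
  L: Z = jωL = j·785.4·0.1 = 0 + j78.54 Ω
Step 3 — Series combination: Z_total = R + L = 3860 + j78.54 Ω = 3861∠1.2° Ω.
Step 4 — Power factor: PF = cos(φ) = Re(Z)/|Z| = 3860/3860.8 = 0.9998.
Step 5 — Type: Im(Z) = 78.54 ⇒ lagging (phase φ = 1.2°).

PF = 0.9998 (lagging, φ = 1.2°)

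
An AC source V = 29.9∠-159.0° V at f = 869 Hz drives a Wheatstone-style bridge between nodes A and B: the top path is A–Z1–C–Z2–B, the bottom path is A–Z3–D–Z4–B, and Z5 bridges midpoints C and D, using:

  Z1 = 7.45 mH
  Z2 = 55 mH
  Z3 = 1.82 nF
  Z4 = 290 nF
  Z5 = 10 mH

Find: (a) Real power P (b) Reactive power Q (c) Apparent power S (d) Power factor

Step 1 — Angular frequency: ω = 2π·f = 2π·869 = 5460 rad/s.
Step 2 — Component impedances:
  Z1: Z = jωL = j·5460·0.00745 = 0 + j40.68 Ω
  Z2: Z = jωL = j·5460·0.055 = 0 + j300.3 Ω
  Z3: Z = 1/(jωC) = -j/(ω·C) = 0 - j1.006e+05 Ω
  Z4: Z = 1/(jωC) = -j/(ω·C) = 0 - j631.5 Ω
  Z5: Z = jωL = j·5460·0.01 = 0 + j54.6 Ω
Step 3 — Bridge requires nodal analysis (the Z5 bridge couples midpoints C and D, so the two paths cannot be reduced to a simple series/parallel combination). Setting node B to ground and injecting 1 A at node A, the 3-node admittance system at A, C, D solves to V_A = Z_AB = 0 + j667 Ω = 667∠90.0° Ω.
Step 4 — Source phasor: V = 29.9∠-159.0° V = -27.91 - j10.72 V.
Step 5 — Current: I = V / Z = -0.01607 + j0.04185 A = 0.04483∠111.0° A.
Step 6 — Complex power: S = V·I* = 0 + j1.34 VA.
Step 7 — Real power: P = Re(S) = 0 W.
Step 8 — Reactive power: Q = Im(S) = 1.34 VAR.
Step 9 — Apparent power: |S| = 1.34 VA.
Step 10 — Power factor: PF = P/|S| = 0 (lagging).

(a) P = 0 W  (b) Q = 1.34 VAR  (c) S = 1.34 VA  (d) PF = 0 (lagging)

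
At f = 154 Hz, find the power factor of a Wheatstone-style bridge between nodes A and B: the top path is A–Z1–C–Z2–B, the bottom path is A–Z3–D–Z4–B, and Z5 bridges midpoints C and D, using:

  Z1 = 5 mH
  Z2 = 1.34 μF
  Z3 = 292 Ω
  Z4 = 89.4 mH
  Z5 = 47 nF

Step 1 — Angular frequency: ω = 2π·f = 2π·154 = 967.6 rad/s.
Step 2 — Component impedances:
  Z1: Z = jωL = j·967.6·0.005 = 0 + j4.838 Ω
  Z2: Z = 1/(jωC) = -j/(ω·C) = 0 - j771.2 Ω
  Z3: Z = R = 292 Ω
  Z4: Z = jωL = j·967.6·0.0894 = 0 + j86.5 Ω
  Z5: Z = 1/(jωC) = -j/(ω·C) = 0 - j2.199e+04 Ω
Step 3 — Bridge requires nodal analysis (the Z5 bridge couples midpoints C and D, so the two paths cannot be reduced to a simple series/parallel combination). Setting node B to ground and injecting 1 A at node A, the 3-node admittance system at A, C, D solves to V_A = Z_AB = 310.2 - j39.89 Ω = 312.7∠-7.3° Ω.
Step 4 — Power factor: PF = cos(φ) = Re(Z)/|Z| = 310.19/312.74 = 0.9918.
Step 5 — Type: Im(Z) = -39.89 ⇒ leading (phase φ = -7.3°).

PF = 0.9918 (leading, φ = -7.3°)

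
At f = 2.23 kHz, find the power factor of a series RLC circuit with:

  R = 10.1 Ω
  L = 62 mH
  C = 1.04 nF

Step 1 — Angular frequency: ω = 2π·f = 2π·2230 = 1.401e+04 rad/s.
Step 2 — Component impedances:
  R: Z = R = 10.1 Ω
  L: Z = jωL = j·1.401e+04·0.062 = 0 + j868.7 Ω
  C: Z = 1/(jωC) = -j/(ω·C) = 0 - j6.862e+04 Ω
Step 3 — Series combination: Z_total = R + L + C = 10.1 - j6.776e+04 Ω = 6.776e+04∠-90.0° Ω.
Step 4 — Power factor: PF = cos(φ) = Re(Z)/|Z| = 10.1/6.776e+04 = 0.0001491.
Step 5 — Type: Im(Z) = -6.776e+04 ⇒ leading (phase φ = -90.0°).

PF = 0.0001491 (leading, φ = -90.0°)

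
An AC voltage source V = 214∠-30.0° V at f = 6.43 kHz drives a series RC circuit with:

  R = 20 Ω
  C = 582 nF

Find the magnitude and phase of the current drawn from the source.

Step 1 — Angular frequency: ω = 2π·f = 2π·6430 = 4.04e+04 rad/s.
Step 2 — Component impedances:
  R: Z = R = 20 Ω
  C: Z = 1/(jωC) = -j/(ω·C) = 0 - j42.53 Ω
Step 3 — Series combination: Z_total = R + C = 20 - j42.53 Ω = 47∠-64.8° Ω.
Step 4 — Source phasor: V = 214∠-30.0° V = 185.3 - j107 V.
Step 5 — Ohm's law: I = V / Z_total = (185.3 - j107) / (20 - j42.53) = 3.738 + j2.6 A.
Step 6 — Convert to polar: |I| = 4.553 A, ∠I = 34.8°.

I = 4.553∠34.8° A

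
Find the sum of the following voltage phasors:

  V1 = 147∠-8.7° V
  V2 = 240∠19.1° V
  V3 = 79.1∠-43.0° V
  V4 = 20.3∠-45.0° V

Step 1 — Convert each phasor to rectangular form:
  V1 = 147·(cos(-8.7°) + j·sin(-8.7°)) = 145.3 - j22.24 V
  V2 = 240·(cos(19.1°) + j·sin(19.1°)) = 226.8 + j78.53 V
  V3 = 79.1·(cos(-43.0°) + j·sin(-43.0°)) = 57.85 - j53.95 V
  V4 = 20.3·(cos(-45.0°) + j·sin(-45.0°)) = 14.35 - j14.35 V
Step 2 — Sum components: V_total = 444.3 - j12 V.
Step 3 — Convert to polar: |V_total| = 444.5 V, ∠V_total = -1.5°.

V_total = 444.5∠-1.5° V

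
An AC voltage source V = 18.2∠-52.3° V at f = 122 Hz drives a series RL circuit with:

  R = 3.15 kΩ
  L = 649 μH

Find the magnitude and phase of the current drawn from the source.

Step 1 — Angular frequency: ω = 2π·f = 2π·122 = 766.5 rad/s.
Step 2 — Component impedances:
  R: Z = R = 3150 Ω
  L: Z = jωL = j·766.5·0.000649 = 0 + j0.4975 Ω
Step 3 — Series combination: Z_total = R + L = 3150 + j0.4975 Ω = 3150∠0.0° Ω.
Step 4 — Source phasor: V = 18.2∠-52.3° V = 11.13 - j14.4 V.
Step 5 — Ohm's law: I = V / Z_total = (11.13 - j14.4) / (3150 + j0.4975) = 0.003533 - j0.004572 A.
Step 6 — Convert to polar: |I| = 0.005778 A, ∠I = -52.3°.

I = 0.005778∠-52.3° A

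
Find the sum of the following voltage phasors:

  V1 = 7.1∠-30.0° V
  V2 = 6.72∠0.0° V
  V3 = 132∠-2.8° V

Step 1 — Convert each phasor to rectangular form:
  V1 = 7.1·(cos(-30.0°) + j·sin(-30.0°)) = 6.149 - j3.55 V
  V2 = 6.72·(cos(0.0°) + j·sin(0.0°)) = 6.72 V
  V3 = 132·(cos(-2.8°) + j·sin(-2.8°)) = 131.8 - j6.448 V
Step 2 — Sum components: V_total = 144.7 - j9.998 V.
Step 3 — Convert to polar: |V_total| = 145.1 V, ∠V_total = -4.0°.

V_total = 145.1∠-4.0° V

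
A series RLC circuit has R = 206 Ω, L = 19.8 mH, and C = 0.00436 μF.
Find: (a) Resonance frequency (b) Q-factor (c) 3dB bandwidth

Step 1 — Resonance condition Im(Z)=0 gives ω₀ = 1/√(LC).
Step 2 — ω₀ = 1/√(0.0198·4.36e-09) = 1.076e+05 rad/s.
Step 3 — f₀ = ω₀/(2π) = 1.713e+04 Hz.
Step 4 — Series Q: Q = ω₀L/R = 1.076e+05·0.0198/206 = 10.34.
Step 5 — 3dB bandwidth: Δω = ω₀/Q = 1.04e+04 rad/s; BW = Δω/(2π) = 1656 Hz.

(a) f₀ = 1.713e+04 Hz  (b) Q = 10.34  (c) BW = 1656 Hz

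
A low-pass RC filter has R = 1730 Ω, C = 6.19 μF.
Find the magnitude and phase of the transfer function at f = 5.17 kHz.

Step 1 — Angular frequency: ω = 2π·5170 = 3.248e+04 rad/s.
Step 2 — Transfer function: H(jω) = 1/(1 + jωRC).
Step 3 — Denominator: 1 + jωRC = 1 + j·3.248e+04·1730·6.19e-06 = 1 + j347.9.
Step 4 — H = 8.264e-06 - j0.002875.
Step 5 — Magnitude: |H| = 0.002875 (-50.8 dB); phase: φ = -89.8°.

|H| = 0.002875 (-50.8 dB), φ = -89.8°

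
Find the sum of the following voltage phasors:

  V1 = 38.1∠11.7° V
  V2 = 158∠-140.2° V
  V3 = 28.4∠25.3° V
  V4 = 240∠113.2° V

Step 1 — Convert each phasor to rectangular form:
  V1 = 38.1·(cos(11.7°) + j·sin(11.7°)) = 37.31 + j7.726 V
  V2 = 158·(cos(-140.2°) + j·sin(-140.2°)) = -121.4 - j101.1 V
  V3 = 28.4·(cos(25.3°) + j·sin(25.3°)) = 25.68 + j12.14 V
  V4 = 240·(cos(113.2°) + j·sin(113.2°)) = -94.55 + j220.6 V
Step 2 — Sum components: V_total = -153 + j139.3 V.
Step 3 — Convert to polar: |V_total| = 206.9 V, ∠V_total = 137.7°.

V_total = 206.9∠137.7° V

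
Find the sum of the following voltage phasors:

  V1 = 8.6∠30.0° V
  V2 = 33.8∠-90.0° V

Step 1 — Convert each phasor to rectangular form:
  V1 = 8.6·(cos(30.0°) + j·sin(30.0°)) = 7.448 + j4.3 V
  V2 = 33.8·(cos(-90.0°) + j·sin(-90.0°)) = 0 - j33.8 V
Step 2 — Sum components: V_total = 7.448 - j29.5 V.
Step 3 — Convert to polar: |V_total| = 30.43 V, ∠V_total = -75.8°.

V_total = 30.43∠-75.8° V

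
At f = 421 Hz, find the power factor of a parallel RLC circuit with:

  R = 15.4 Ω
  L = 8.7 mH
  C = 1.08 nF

Step 1 — Angular frequency: ω = 2π·f = 2π·421 = 2645 rad/s.
Step 2 — Component impedances:
  R: Z = R = 15.4 Ω
  L: Z = jωL = j·2645·0.0087 = 0 + j23.01 Ω
  C: Z = 1/(jωC) = -j/(ω·C) = 0 - j3.5e+05 Ω
Step 3 — Parallel combination: 1/Z_total = 1/R + 1/L + 1/C; Z_total = 10.64 + j7.118 Ω = 12.8∠33.8° Ω.
Step 4 — Power factor: PF = cos(φ) = Re(Z)/|Z| = 10.637/12.799 = 0.8311.
Step 5 — Type: Im(Z) = 7.118 ⇒ lagging (phase φ = 33.8°).

PF = 0.8311 (lagging, φ = 33.8°)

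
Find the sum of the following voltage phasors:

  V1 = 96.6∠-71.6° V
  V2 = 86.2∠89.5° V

Step 1 — Convert each phasor to rectangular form:
  V1 = 96.6·(cos(-71.6°) + j·sin(-71.6°)) = 30.49 - j91.66 V
  V2 = 86.2·(cos(89.5°) + j·sin(89.5°)) = 0.7522 + j86.2 V
Step 2 — Sum components: V_total = 31.24 - j5.465 V.
Step 3 — Convert to polar: |V_total| = 31.72 V, ∠V_total = -9.9°.

V_total = 31.72∠-9.9° V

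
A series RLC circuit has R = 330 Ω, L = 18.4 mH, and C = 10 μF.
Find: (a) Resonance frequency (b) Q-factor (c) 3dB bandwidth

Step 1 — Resonance: ω₀ = 1/√(LC) = 1/√(0.0184·1e-05) = 2331 rad/s.
Step 2 — f₀ = ω₀/(2π) = 371 Hz.
Step 3 — Series Q: Q = ω₀L/R = 2331·0.0184/330 = 0.13.
Step 4 — Bandwidth: Δω = ω₀/Q = 1.793e+04 rad/s; BW = Δω/(2π) = 2854 Hz.

(a) f₀ = 371 Hz  (b) Q = 0.13  (c) BW = 2854 Hz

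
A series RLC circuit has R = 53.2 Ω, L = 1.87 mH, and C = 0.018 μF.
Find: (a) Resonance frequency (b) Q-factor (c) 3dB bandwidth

Step 1 — Resonance: ω₀ = 1/√(LC) = 1/√(0.00187·1.8e-08) = 1.724e+05 rad/s.
Step 2 — f₀ = ω₀/(2π) = 2.743e+04 Hz.
Step 3 — Series Q: Q = ω₀L/R = 1.724e+05·0.00187/53.2 = 6.059.
Step 4 — Bandwidth: Δω = ω₀/Q = 2.845e+04 rad/s; BW = Δω/(2π) = 4528 Hz.

(a) f₀ = 2.743e+04 Hz  (b) Q = 6.059  (c) BW = 4528 Hz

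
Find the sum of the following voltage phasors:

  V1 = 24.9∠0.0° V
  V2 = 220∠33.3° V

Step 1 — Convert each phasor to rectangular form:
  V1 = 24.9·(cos(0.0°) + j·sin(0.0°)) = 24.9 V
  V2 = 220·(cos(33.3°) + j·sin(33.3°)) = 183.9 + j120.8 V
Step 2 — Sum components: V_total = 208.8 + j120.8 V.
Step 3 — Convert to polar: |V_total| = 241.2 V, ∠V_total = 30.1°.

V_total = 241.2∠30.1° V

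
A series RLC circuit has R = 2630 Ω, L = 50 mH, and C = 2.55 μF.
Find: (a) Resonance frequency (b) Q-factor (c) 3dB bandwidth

Step 1 — Resonance condition Im(Z)=0 gives ω₀ = 1/√(LC).
Step 2 — ω₀ = 1/√(0.05·2.55e-06) = 2801 rad/s.
Step 3 — f₀ = ω₀/(2π) = 445.7 Hz.
Step 4 — Series Q: Q = ω₀L/R = 2801·0.05/2630 = 0.05324.
Step 5 — 3dB bandwidth: Δω = ω₀/Q = 5.26e+04 rad/s; BW = Δω/(2π) = 8372 Hz.

(a) f₀ = 445.7 Hz  (b) Q = 0.05324  (c) BW = 8372 Hz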